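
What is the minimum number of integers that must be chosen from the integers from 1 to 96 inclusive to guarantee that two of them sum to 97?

49

Partition {1, …, 96} into 48 pairs: {1,96}, {2,95}, …, {48,49}.
Choosing 48 integers — say the integers 1 through 48 — takes one from each pair and avoids the property.
Choosing 49 forces two into the same pair by pigeonhole, and those sum to 97. So 49.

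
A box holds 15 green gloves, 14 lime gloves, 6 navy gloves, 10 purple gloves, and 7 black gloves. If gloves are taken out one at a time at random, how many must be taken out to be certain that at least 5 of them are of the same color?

21

Treat the 5 colors as pigeonholes.
The worst case takes 4 gloves of each color without reaching 5 of any: 5 × 4 = 20.
The next glove must bring some color to 5, so 20 + 1 = 21.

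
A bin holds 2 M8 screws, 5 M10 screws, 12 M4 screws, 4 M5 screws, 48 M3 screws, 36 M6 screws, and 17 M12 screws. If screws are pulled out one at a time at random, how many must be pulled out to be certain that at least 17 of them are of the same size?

72

Treat the 7 sizes as pigeonholes.
In the worst case we take at most 16 of each size, but all 2 M8, all 5 M10, all 12 M4, and all 4 M5 (fewer than 16), giving 2 + 5 + 12 + 4 + 16 + 16 + 16 = 71.
One more screw then forces some size to 17, so 71 + 1 = 72.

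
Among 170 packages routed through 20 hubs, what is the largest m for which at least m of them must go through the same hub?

9

The 170 packages fall into 20 hubs.
If each of the 20 hubs held at most 8, the total would be at most 20 × 8 = 160 < 170, a contradiction.
So at least one holds ⌈170/20⌉ = 9.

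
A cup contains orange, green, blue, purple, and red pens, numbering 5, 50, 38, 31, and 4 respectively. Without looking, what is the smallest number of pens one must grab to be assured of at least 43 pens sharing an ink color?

In the worst case we take at most 42 of each ink color, but all 5 orange, all 38 blue, all 31 purple, and all 4 red (fewer than 42), giving 5 + 42 + 38 + 31 + 4 = 120.
One more pen then forces some ink color to 43, so 120 + 1 = 121.

121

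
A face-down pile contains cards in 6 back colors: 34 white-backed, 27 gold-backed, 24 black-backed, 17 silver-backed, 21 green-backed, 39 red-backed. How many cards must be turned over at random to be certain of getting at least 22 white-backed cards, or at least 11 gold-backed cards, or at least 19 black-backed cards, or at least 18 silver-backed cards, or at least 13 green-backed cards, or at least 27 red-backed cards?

105

The worst case stops just short of every target: 21 white-backed, 10 gold-backed, 18 black-backed, 17 silver-backed, 12 green-backed, 26 red-backed — 21 + 10 + 18 + 17 + 12 + 26 = 104 cards.
One more card must push some back color to its target, so 104 + 1 = 105.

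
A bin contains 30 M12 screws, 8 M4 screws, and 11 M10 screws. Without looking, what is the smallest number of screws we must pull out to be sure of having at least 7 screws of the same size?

19

The worst case takes 6 screws of each size without reaching 7 of any: 3 × 6 = 18.
The next screw must bring some size to 7, so 18 + 1 = 19.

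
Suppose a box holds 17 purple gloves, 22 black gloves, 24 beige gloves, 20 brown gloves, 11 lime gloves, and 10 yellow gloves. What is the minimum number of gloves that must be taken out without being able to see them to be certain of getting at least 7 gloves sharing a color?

Treat the 6 colors as pigeonholes.
The worst case takes 6 gloves of each color without reaching 7 of any: 6 × 6 = 36.
The next glove must bring some color to 7, so 36 + 1 = 37.

37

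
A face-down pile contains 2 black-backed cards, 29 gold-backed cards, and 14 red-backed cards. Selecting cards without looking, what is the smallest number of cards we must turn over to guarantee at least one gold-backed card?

17

To avoid gold-backed cards as long as possible, exhaust the other 2 back colors first.
The worst case draws every non-gold-backed card first: 2 + 14 = 16.
The next draw is then forced to be gold-backed, giving 16 + 1 = 17.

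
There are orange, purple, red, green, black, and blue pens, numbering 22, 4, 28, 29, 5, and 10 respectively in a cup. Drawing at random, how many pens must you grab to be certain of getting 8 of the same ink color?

In the worst case we take at most 7 of each ink color, but all 4 purple and all 5 black (fewer than 7), giving 7 + 4 + 7 + 7 + 5 + 7 = 37.
One more pen then forces some ink color to 8, so 37 + 1 = 38.

38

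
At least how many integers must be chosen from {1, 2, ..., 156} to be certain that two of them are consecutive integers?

Partition {1, …, 156} into 78 pairs: {1,2}, {3,4}, …, {155,156}.
Choosing 78 integers — say the 78 even numbers 2, 4, …, 156 — takes one from each pair and avoids the property.
Choosing 79 forces two into the same pair by pigeonhole, and those are consecutive. So 79.

79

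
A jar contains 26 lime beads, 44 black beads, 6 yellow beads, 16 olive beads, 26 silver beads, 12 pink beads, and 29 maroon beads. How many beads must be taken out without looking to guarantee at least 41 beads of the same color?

156

Treat the 7 colors as pigeonholes.
In the worst case we take at most 40 of each color, but all 26 lime, all 6 yellow, all 16 olive, all 26 silver, all 12 pink, and all 29 maroon (fewer than 40), giving 26 + 40 + 6 + 16 + 26 + 12 + 29 = 155.
One more bead then forces some color to 41, so 155 + 1 = 156.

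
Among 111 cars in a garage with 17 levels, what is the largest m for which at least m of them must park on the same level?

7

The 111 cars fall into 17 levels.
If each of the 17 levels held at most 6, the total would be at most 17 × 6 = 102 < 111, a contradiction.
So at least one holds ⌈111/17⌉ = 7.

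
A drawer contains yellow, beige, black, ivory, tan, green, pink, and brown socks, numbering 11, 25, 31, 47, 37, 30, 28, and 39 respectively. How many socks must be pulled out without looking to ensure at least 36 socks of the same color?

In the worst case we take at most 35 of each color, but all 11 yellow, all 25 beige, all 31 black, all 30 green, and all 28 pink (fewer than 35), giving 11 + 25 + 31 + 35 + 35 + 30 + 28 + 35 = 230.
One more sock then forces some color to 36, so 230 + 1 = 231.

231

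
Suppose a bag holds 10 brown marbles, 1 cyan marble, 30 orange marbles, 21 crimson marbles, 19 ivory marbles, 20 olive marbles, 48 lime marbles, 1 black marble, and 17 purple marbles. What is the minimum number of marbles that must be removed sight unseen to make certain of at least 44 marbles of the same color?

163

Treat the 9 colors as pigeonholes.
In the worst case we take at most 43 of each color, but all 10 brown, all 1 cyan, all 30 orange, all 21 crimson, all 19 ivory, all 20 olive, all 1 black, and all 17 purple (fewer than 43), giving 10 + 1 + 30 + 21 + 19 + 20 + 43 + 1 + 17 = 162.
One more marble then forces some color to 44, so 162 + 1 = 163.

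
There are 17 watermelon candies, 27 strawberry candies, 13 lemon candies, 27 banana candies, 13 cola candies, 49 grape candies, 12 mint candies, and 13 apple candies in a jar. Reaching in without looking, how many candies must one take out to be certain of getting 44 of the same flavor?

In the worst case we take at most 43 of each flavor, but all 17 watermelon, all 27 strawberry, all 13 lemon, all 27 banana, all 13 cola, all 12 mint, and all 13 apple (fewer than 43), giving 17 + 27 + 13 + 27 + 13 + 43 + 12 + 13 = 165.
One more candy then forces some flavor to 44, so 165 + 1 = 166.

166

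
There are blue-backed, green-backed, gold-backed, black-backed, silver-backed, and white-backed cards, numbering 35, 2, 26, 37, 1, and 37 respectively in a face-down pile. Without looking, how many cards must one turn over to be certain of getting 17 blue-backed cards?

The worst case draws every non-blue-backed card first: 2 + 26 + 37 + 1 + 37 = 103.
The next 17 draws are then forced to be blue-backed, giving 103 + 17 = 120.

120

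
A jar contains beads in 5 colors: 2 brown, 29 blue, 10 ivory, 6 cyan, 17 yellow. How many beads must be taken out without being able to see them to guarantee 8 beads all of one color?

30

Treat the 5 colors as pigeonholes.
In the worst case we take at most 7 of each color, but all 2 brown and all 6 cyan (fewer than 7), giving 2 + 7 + 7 + 6 + 7 = 29.
One more bead then forces some color to 8, so 29 + 1 = 30.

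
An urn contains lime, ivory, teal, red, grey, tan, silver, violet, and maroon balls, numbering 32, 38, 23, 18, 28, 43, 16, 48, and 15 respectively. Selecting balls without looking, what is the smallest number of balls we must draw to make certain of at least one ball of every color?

247

The hardest color to obtain is maroon: we could draw every other ball first — 261 − 15 = 246 balls — without a single maroon one.
The next draw must be maroon, so 246 + 1 = 247.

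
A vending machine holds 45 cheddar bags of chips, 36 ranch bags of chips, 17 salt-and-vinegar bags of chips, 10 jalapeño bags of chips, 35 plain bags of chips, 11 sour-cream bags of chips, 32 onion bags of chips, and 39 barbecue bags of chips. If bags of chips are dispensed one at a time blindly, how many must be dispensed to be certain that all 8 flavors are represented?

216

The hardest flavor to obtain is jalapeño: we could draw every other bag of chips first — 225 − 10 = 215 bags of chips — without a single jalapeño one.
The next draw must be jalapeño, so 215 + 1 = 216.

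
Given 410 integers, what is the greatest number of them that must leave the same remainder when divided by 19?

22

If each of the 19 residue classes modulo 19 held at most 21, the total would be at most 19 × 21 = 399 < 410, a contradiction.
So at least one holds ⌈410/19⌉ = 22.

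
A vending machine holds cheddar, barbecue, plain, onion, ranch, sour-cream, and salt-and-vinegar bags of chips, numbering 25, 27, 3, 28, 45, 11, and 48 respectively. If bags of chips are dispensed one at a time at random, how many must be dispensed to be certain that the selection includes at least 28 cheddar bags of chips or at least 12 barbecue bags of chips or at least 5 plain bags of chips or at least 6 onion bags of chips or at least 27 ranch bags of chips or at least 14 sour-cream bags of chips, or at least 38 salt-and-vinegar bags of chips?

119

The worst case stops just short of every target: all 25 cheddar, 11 barbecue, all 3 plain, 5 onion, 26 ranch, all 11 sour-cream, 37 salt-and-vinegar — 25 + 11 + 3 + 5 + 26 + 11 + 37 = 118 bags of chips.
One more bag of chips must push some flavor to its target, so 118 + 1 = 119.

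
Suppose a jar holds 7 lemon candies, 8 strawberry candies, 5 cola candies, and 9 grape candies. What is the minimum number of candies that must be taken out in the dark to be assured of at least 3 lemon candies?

25

The worst case draws every non-lemon candy first: 8 + 5 + 9 = 22.
The next 3 draws are then forced to be lemon, giving 22 + 3 = 25.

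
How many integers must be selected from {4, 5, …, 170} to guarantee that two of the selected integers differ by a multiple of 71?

Group the integers by remainder mod 71; there are 71 residue classes, each nonempty in this range.
Choosing one from each class (71 integers) avoids any shared remainder.
One more choice must repeat a class, so two differ by a multiple of 71. Hence 71 + 1 = 72.

72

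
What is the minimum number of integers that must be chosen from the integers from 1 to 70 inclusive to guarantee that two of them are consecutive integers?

36

Partition {1, …, 70} into 35 pairs: {1,2}, {3,4}, …, {69,70}.
Choosing 35 integers — say the 35 even numbers 2, 4, …, 70 — takes one from each pair and avoids the property.
Choosing 36 forces two into the same pair by pigeonhole, and those are consecutive. So 36.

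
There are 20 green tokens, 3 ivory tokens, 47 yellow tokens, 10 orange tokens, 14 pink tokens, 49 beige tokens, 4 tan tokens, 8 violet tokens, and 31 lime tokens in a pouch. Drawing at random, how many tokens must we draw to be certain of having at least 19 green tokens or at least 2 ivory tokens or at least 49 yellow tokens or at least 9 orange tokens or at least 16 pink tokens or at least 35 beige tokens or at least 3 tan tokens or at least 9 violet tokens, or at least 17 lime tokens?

149

The worst case stops just short of every target: 18 green, 1 ivory, all 47 yellow, 8 orange, all 14 pink, 34 beige, 2 tan, 8 violet, 16 lime — 18 + 1 + 47 + 8 + 14 + 34 + 2 + 8 + 16 = 148 tokens.
One more token must push some color to its target, so 148 + 1 = 149.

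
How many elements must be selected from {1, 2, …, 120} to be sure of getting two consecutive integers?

Partition {1, …, 120} into 60 pairs: {1,2}, {3,4}, …, {119,120}.
Choosing 60 integers — say the 60 even numbers 2, 4, …, 120 — takes one from each pair and avoids the property.
Choosing 61 forces two into the same pair by pigeonhole, and those are consecutive. So 61.

61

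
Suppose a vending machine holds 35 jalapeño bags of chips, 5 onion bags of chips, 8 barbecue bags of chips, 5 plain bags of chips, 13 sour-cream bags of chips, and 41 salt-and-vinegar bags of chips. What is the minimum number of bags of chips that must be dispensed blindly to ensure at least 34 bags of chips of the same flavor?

In the worst case we take at most 33 of each flavor, but all 5 onion, all 8 barbecue, all 5 plain, and all 13 sour-cream (fewer than 33), giving 33 + 5 + 8 + 5 + 13 + 33 = 97.
One more bag of chips then forces some flavor to 34, so 97 + 1 = 98.

98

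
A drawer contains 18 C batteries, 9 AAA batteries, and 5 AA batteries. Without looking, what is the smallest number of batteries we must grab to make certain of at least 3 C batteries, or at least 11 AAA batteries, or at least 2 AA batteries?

13

The worst case stops just short of every target: 2 C, all 9 AAA, 1 AA — 2 + 9 + 1 = 12 batteries.
One more battery must push some type to its target, so 12 + 1 = 13.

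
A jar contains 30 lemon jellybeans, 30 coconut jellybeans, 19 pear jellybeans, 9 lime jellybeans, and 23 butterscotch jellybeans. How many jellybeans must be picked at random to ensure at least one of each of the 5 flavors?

103

The hardest flavor to obtain is lime: we could draw every other jellybean first — 111 − 9 = 102 jellybeans — without a single lime one.
The next draw must be lime, so 102 + 1 = 103.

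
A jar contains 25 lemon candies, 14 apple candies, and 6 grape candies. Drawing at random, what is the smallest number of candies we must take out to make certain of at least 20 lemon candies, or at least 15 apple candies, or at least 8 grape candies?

40

The worst case stops just short of every target: 19 lemon, 14 apple, all 6 grape — 19 + 14 + 6 = 39 candies.
One more candy must push some flavor to its target, so 39 + 1 = 40.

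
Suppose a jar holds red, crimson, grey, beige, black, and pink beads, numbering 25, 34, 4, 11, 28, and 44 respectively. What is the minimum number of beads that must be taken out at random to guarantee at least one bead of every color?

143

The hardest color to obtain is grey: we could draw every other bead first — 146 − 4 = 142 beads — without a single grey one.
The next draw must be grey, so 142 + 1 = 143.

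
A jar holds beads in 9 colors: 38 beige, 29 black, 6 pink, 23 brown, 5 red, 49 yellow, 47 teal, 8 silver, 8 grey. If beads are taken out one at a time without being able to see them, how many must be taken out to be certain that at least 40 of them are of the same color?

In the worst case we take at most 39 of each color, but all 38 beige, all 29 black, all 6 pink, all 23 brown, all 5 red, all 8 silver, and all 8 grey (fewer than 39), giving 38 + 29 + 6 + 23 + 5 + 39 + 39 + 8 + 8 = 195.
One more bead then forces some color to 40, so 195 + 1 = 196.

196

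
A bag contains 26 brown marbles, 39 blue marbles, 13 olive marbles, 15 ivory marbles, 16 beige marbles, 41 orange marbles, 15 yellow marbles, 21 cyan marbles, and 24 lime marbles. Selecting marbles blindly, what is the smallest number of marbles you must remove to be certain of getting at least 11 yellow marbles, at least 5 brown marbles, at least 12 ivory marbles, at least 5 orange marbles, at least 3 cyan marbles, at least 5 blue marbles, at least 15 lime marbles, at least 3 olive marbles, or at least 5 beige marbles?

The worst case stops just short of every target: 4 brown, 4 blue, 2 olive, 11 ivory, 4 beige, 4 orange, 10 yellow, 2 cyan, 14 lime — 4 + 4 + 2 + 11 + 4 + 4 + 10 + 2 + 14 = 55 marbles.
One more marble must push some color to its target, so 55 + 1 = 56.

56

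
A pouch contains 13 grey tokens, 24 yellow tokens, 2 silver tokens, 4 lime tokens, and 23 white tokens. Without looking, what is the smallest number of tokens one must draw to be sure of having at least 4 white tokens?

To avoid white tokens as long as possible, exhaust the other 4 colors first.
The worst case draws every non-white token first: 13 + 24 + 2 + 4 = 43.
The next 4 draws are then forced to be white, giving 43 + 4 = 47.

47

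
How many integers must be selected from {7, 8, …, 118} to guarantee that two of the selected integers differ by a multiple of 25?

26

Group the integers by remainder mod 25; there are 25 residue classes, each nonempty in this range.
Choosing one from each class (25 integers) avoids any shared remainder.
One more choice must repeat a class, so two differ by a multiple of 25. Hence 25 + 1 = 26.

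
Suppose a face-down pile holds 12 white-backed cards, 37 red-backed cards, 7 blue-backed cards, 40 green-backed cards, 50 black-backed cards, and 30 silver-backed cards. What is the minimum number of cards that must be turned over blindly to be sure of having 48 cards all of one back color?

In the worst case we take at most 47 of each back color, but all 12 white-backed, all 37 red-backed, all 7 blue-backed, all 40 green-backed, and all 30 silver-backed (fewer than 47), giving 12 + 37 + 7 + 40 + 47 + 30 = 173.
One more card then forces some back color to 48, so 173 + 1 = 174.

174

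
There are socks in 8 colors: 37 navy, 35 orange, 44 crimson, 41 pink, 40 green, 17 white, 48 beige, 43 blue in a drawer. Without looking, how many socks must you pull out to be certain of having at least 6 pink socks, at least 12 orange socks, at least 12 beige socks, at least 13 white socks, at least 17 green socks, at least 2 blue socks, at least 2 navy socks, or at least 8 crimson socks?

The worst case stops just short of every target: 1 navy, 11 orange, 7 crimson, 5 pink, 16 green, 12 white, 11 beige, 1 blue — 1 + 11 + 7 + 5 + 16 + 12 + 11 + 1 = 64 socks.
One more sock must push some color to its target, so 64 + 1 = 65.

65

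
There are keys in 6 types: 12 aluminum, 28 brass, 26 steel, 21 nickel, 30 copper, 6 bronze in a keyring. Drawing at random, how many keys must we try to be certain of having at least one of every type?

118

The hardest type to obtain is bronze: we could draw every other key first — 123 − 6 = 117 keys — without a single bronze one.
The next draw must be bronze, so 117 + 1 = 118.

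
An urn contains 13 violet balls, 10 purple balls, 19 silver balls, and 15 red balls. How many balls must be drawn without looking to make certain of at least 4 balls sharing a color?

13

The worst case takes 3 balls of each color without reaching 4 of any: 4 × 3 = 12.
The next ball must bring some color to 4, so 12 + 1 = 13.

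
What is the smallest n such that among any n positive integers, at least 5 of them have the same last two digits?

There are 100 possible two-digit endings acting as pigeonholes.
With 100 × 4 = 400 positive integers we could place exactly 4 in each, with no class reaching 5.
One more forces some class to hold 5, so 400 + 1 = 401.

401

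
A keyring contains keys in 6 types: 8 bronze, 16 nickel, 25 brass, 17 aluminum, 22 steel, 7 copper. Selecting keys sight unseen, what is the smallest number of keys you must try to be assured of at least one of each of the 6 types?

The hardest type to obtain is copper: we could draw every other key first — 95 − 7 = 88 keys — without a single copper one.
The next draw must be copper, so 88 + 1 = 89.

89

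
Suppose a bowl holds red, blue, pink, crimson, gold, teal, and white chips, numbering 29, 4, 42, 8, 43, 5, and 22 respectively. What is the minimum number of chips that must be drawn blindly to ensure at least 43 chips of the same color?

153

In the worst case we take at most 42 of each color, but all 29 red, all 4 blue, all 8 crimson, all 5 teal, and all 22 white (fewer than 42), giving 29 + 4 + 42 + 8 + 42 + 5 + 22 = 152.
One more chip then forces some color to 43, so 152 + 1 = 153.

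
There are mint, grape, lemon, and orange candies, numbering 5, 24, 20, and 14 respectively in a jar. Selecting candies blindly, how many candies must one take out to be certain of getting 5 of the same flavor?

The worst case takes 4 candies of each flavor without reaching 5 of any: 4 × 4 = 16.
The next candy must bring some flavor to 5, so 16 + 1 = 17.

17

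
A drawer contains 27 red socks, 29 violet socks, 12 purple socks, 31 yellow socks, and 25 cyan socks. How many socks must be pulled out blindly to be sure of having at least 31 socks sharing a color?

124

In the worst case we take at most 30 of each color, but all 27 red, all 29 violet, all 12 purple, and all 25 cyan (fewer than 30), giving 27 + 29 + 12 + 30 + 25 = 123.
One more sock then forces some color to 31, so 123 + 1 = 124.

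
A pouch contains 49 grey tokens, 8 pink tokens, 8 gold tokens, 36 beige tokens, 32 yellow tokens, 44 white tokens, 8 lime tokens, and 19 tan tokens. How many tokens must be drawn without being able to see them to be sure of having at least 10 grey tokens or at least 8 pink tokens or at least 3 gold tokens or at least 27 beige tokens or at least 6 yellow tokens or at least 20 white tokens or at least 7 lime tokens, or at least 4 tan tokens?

78

Each of the 8 colors has its own threshold; avoid all of them simultaneously.
The worst case stops just short of every target: 9 grey, 7 pink, 2 gold, 26 beige, 5 yellow, 19 white, 6 lime, 3 tan — 9 + 7 + 2 + 26 + 5 + 19 + 6 + 3 = 77 tokens.
One more token must push some color to its target, so 77 + 1 = 78.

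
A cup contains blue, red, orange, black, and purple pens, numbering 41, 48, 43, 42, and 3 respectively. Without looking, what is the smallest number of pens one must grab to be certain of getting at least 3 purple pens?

The worst case draws every non-purple pen first: 41 + 48 + 43 + 42 = 174.
The next 3 draws are then forced to be purple, giving 174 + 3 = 177.

177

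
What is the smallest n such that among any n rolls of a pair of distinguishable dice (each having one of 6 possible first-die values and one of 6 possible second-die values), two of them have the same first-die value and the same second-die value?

37

There are 6 × 6 = 36 (first-die value, second-die value) combinations acting as pigeonholes.
With 36 rolls of a pair of distinguishable dice we could place one in each, avoiding any repeat.
One more forces some (first-die value, second-die value) pair to hold 2, so 36 + 1 = 37.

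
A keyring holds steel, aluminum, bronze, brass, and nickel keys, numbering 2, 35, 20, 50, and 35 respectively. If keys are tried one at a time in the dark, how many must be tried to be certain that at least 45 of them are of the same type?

137

In the worst case we take at most 44 of each type, but all 2 steel, all 35 aluminum, all 20 bronze, and all 35 nickel (fewer than 44), giving 2 + 35 + 20 + 44 + 35 = 136.
One more key then forces some type to 45, so 136 + 1 = 137.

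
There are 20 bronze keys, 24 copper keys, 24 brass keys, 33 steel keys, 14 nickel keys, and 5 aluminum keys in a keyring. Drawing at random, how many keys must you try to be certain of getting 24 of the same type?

In the worst case we take at most 23 of each type, but all 20 bronze, all 14 nickel, and all 5 aluminum (fewer than 23), giving 20 + 23 + 23 + 23 + 14 + 5 = 108.
One more key then forces some type to 24, so 108 + 1 = 109.

109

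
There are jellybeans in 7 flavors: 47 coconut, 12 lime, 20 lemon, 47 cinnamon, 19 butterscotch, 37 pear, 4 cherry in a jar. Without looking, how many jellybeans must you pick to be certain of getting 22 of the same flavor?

Treat the 7 flavors as pigeonholes.
In the worst case we take at most 21 of each flavor, but all 12 lime, all 20 lemon, all 19 butterscotch, and all 4 cherry (fewer than 21), giving 21 + 12 + 20 + 21 + 19 + 21 + 4 = 118.
One more jellybean then forces some flavor to 22, so 118 + 1 = 119.

119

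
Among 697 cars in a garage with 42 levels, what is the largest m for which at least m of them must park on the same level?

The 697 cars fall into 42 levels.
If each of the 42 levels held at most 16, the total would be at most 42 × 16 = 672 < 697, a contradiction.
So at least one holds ⌈697/42⌉ = 17.

17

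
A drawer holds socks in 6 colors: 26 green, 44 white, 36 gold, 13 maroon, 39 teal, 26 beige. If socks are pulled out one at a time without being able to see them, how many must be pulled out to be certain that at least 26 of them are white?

166

The worst case draws every non-white sock first: 26 + 36 + 13 + 39 + 26 = 140.
The next 26 draws are then forced to be white, giving 140 + 26 = 166.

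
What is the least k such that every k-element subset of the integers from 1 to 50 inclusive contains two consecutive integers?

26

Partition {1, …, 50} into 25 pairs: {1,2}, {3,4}, …, {49,50}.
Choosing 25 integers — say the 25 even numbers 2, 4, …, 50 — takes one from each pair and avoids the property.
Choosing 26 forces two into the same pair by pigeonhole, and those are consecutive. So 26.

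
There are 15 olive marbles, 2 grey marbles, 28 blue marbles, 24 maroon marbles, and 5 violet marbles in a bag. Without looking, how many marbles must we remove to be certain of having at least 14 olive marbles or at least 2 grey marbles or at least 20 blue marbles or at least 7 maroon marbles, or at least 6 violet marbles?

The worst case stops just short of every target: 13 olive, 1 grey, 19 blue, 6 maroon, 5 violet — 13 + 1 + 19 + 6 + 5 = 44 marbles.
One more marble must push some color to its target, so 44 + 1 = 45.

45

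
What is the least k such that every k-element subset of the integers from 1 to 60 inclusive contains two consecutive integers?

Partition {1, …, 60} into 30 pairs: {1,2}, {3,4}, …, {59,60}.
Choosing 30 integers — say the 30 even numbers 2, 4, …, 60 — takes one from each pair and avoids the property.
Choosing 31 forces two into the same pair by pigeonhole, and those are consecutive. So 31.

31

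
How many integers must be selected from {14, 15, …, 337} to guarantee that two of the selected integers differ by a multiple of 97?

98

Group the integers by remainder mod 97; there are 97 residue classes, each nonempty in this range.
Choosing one from each class (97 integers) avoids any shared remainder.
One more choice must repeat a class, so two differ by a multiple of 97. Hence 97 + 1 = 98.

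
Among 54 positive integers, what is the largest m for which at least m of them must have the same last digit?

There are 10 possible last digits, which serve as the pigeonholes.
If each of the 10 possible last digits held at most 5, the total would be at most 10 × 5 = 50 < 54, a contradiction.
So at least one holds ⌈54/10⌉ = 6.

6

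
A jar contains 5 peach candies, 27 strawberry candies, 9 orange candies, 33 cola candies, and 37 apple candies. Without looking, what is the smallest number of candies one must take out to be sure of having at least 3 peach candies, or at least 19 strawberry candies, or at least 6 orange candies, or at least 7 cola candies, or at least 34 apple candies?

65

The worst case stops just short of every target: 2 peach, 18 strawberry, 5 orange, 6 cola, 33 apple — 2 + 18 + 5 + 6 + 33 = 64 candies.
One more candy must push some flavor to its target, so 64 + 1 = 65.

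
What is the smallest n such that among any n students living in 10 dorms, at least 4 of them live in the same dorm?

31

There are 10 dorms acting as pigeonholes.
With 10 × 3 = 30 students we could place exactly 3 in each, with no class reaching 4.
One more forces some class to hold 4, so 30 + 1 = 31.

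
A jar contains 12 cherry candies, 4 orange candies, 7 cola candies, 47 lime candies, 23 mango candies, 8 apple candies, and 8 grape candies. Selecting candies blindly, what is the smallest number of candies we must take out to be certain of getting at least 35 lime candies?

To avoid lime candies as long as possible, exhaust the other 6 flavors first.
The worst case draws every non-lime candy first: 12 + 4 + 7 + 23 + 8 + 8 = 62.
The next 35 draws are then forced to be lime, giving 62 + 35 = 97.

97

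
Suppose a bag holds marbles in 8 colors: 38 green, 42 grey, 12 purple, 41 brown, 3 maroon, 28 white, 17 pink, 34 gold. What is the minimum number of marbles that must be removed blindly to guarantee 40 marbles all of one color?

In the worst case we take at most 39 of each color, but all 38 green, all 12 purple, all 3 maroon, all 28 white, all 17 pink, and all 34 gold (fewer than 39), giving 38 + 39 + 12 + 39 + 3 + 28 + 17 + 34 = 210.
One more marble then forces some color to 40, so 210 + 1 = 211.

211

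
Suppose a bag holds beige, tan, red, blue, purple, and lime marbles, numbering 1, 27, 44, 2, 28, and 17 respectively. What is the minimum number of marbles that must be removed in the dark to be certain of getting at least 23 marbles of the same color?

In the worst case we take at most 22 of each color, but all 1 beige, all 2 blue, and all 17 lime (fewer than 22), giving 1 + 22 + 22 + 2 + 22 + 17 = 86.
One more marble then forces some color to 23, so 86 + 1 = 87.

87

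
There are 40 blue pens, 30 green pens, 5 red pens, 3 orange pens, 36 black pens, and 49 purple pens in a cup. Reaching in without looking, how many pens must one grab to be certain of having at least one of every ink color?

The hardest ink color to obtain is orange: we could draw every other pen first — 163 − 3 = 160 pens — without a single orange one.
The next draw must be orange, so 160 + 1 = 161.

161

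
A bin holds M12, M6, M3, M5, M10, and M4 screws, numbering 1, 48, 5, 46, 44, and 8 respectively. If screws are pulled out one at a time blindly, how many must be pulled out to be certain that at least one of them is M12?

To avoid M12 screws as long as possible, exhaust the other 5 sizes first.
The worst case draws every non-M12 screw first: 48 + 5 + 46 + 44 + 8 = 151.
The next draw is then forced to be M12, giving 151 + 1 = 152.

152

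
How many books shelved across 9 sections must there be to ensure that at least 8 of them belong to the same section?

64

There are 9 sections acting as pigeonholes.
With 9 × 7 = 63 books we could place exactly 7 in each, with no class reaching 8.
One more forces some class to hold 8, so 63 + 1 = 64.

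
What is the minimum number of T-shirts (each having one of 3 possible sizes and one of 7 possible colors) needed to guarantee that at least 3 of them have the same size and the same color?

43

There are 3 × 7 = 21 (size, color) combinations acting as pigeonholes.
With 21 × 2 = 42 T-shirts we could place exactly 2 in each, with no (size, color) pair reaching 3.
One more forces some (size, color) pair to hold 3, so 42 + 1 = 43.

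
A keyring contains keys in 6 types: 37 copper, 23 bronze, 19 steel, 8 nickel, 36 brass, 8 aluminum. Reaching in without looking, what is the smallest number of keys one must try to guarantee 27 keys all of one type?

In the worst case we take at most 26 of each type, but all 23 bronze, all 19 steel, all 8 nickel, and all 8 aluminum (fewer than 26), giving 26 + 23 + 19 + 8 + 26 + 8 = 110.
One more key then forces some type to 27, so 110 + 1 = 111.

111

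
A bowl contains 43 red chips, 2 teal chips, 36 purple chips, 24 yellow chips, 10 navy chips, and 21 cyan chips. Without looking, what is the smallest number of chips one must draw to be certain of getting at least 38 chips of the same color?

In the worst case we take at most 37 of each color, but all 2 teal, all 36 purple, all 24 yellow, all 10 navy, and all 21 cyan (fewer than 37), giving 37 + 2 + 36 + 24 + 10 + 21 = 130.
One more chip then forces some color to 38, so 130 + 1 = 131.

131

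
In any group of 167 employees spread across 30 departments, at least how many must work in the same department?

6

The 167 employees fall into 30 departments.
If each of the 30 departments held at most 5, the total would be at most 30 × 5 = 150 < 167, a contradiction.
So at least one holds ⌈167/30⌉ = 6.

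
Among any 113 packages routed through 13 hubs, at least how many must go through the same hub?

If each of the 13 hubs held at most 8, the total would be at most 13 × 8 = 104 < 113, a contradiction.
So at least one holds ⌈113/13⌉ = 9.

9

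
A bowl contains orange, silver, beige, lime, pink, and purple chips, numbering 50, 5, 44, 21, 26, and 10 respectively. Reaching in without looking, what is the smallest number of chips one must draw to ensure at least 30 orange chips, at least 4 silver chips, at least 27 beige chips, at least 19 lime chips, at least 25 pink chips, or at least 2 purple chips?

102

The worst case stops just short of every target: 29 orange, 3 silver, 26 beige, 18 lime, 24 pink, 1 purple — 29 + 3 + 26 + 18 + 24 + 1 = 101 chips.
One more chip must push some color to its target, so 101 + 1 = 102.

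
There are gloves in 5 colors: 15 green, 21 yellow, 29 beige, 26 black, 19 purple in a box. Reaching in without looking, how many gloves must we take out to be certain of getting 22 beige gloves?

The worst case draws every non-beige glove first: 15 + 21 + 26 + 19 = 81.
The next 22 draws are then forced to be beige, giving 81 + 22 = 103.

103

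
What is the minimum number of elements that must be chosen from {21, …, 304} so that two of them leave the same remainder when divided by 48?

49

Group the integers by remainder mod 48; there are 48 residue classes, each nonempty in this range.
Choosing one from each class (48 integers) avoids any shared remainder.
One more choice must repeat a class, so two differ by a multiple of 48. Hence 48 + 1 = 49.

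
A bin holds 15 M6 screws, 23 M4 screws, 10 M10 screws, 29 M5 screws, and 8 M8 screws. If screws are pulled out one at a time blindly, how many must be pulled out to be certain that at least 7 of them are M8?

The worst case draws every non-M8 screw first: 15 + 23 + 10 + 29 = 77.
The next 7 draws are then forced to be M8, giving 77 + 7 = 84.

84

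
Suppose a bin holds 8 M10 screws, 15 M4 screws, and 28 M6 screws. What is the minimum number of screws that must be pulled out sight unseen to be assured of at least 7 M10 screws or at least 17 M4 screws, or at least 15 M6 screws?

36

Each of the 3 sizes has its own threshold; avoid all of them simultaneously.
The worst case stops just short of every target: 6 M10, all 15 M4, 14 M6 — 6 + 15 + 14 = 35 screws.
One more screw must push some size to its target, so 35 + 1 = 36.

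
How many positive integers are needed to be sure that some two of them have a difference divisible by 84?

85

Use the pigeonhole principle on residue classes: two integers differ by a multiple of 84 exactly when they share a remainder mod 84.
There are 84 residue classes mod 84, so 84 integers can all lie in distinct classes.
One more integer must repeat a residue, giving a difference divisible by 84. So n = 84 + 1 = 85.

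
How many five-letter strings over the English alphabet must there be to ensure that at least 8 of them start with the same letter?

183

There are 26 possible first letters acting as pigeonholes.
With 26 × 7 = 182 five-letter strings over the English alphabet we could place exactly 7 in each, with no class reaching 8.
One more forces some class to hold 8, so 182 + 1 = 183.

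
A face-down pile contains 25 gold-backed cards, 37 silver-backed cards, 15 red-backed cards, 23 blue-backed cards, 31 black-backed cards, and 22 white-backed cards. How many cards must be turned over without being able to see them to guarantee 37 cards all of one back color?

Treat the 6 back colors as pigeonholes.
In the worst case we take at most 36 of each back color, but all 25 gold-backed, all 15 red-backed, all 23 blue-backed, all 31 black-backed, and all 22 white-backed (fewer than 36), giving 25 + 36 + 15 + 23 + 31 + 22 = 152.
One more card then forces some back color to 37, so 152 + 1 = 153.

153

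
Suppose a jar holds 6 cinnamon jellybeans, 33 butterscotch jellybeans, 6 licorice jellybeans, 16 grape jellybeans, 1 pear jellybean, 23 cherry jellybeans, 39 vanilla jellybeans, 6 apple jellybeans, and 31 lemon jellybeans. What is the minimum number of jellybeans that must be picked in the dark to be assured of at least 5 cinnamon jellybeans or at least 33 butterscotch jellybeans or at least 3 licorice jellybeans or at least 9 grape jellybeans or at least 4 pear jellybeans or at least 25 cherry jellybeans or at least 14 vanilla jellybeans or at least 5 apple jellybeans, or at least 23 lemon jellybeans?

110

The worst case stops just short of every target: 4 cinnamon, 32 butterscotch, 2 licorice, 8 grape, all 1 pear, all 23 cherry, 13 vanilla, 4 apple, 22 lemon — 4 + 32 + 2 + 8 + 1 + 23 + 13 + 4 + 22 = 109 jellybeans.
One more jellybean must push some flavor to its target, so 109 + 1 = 110.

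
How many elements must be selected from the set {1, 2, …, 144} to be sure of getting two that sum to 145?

Partition {1, …, 144} into 72 pairs: {1,144}, {2,143}, …, {72,73}.
Choosing 72 integers — say the integers 1 through 72 — takes one from each pair and avoids the property.
Choosing 73 forces two into the same pair by pigeonhole, and those sum to 145. So 73.

73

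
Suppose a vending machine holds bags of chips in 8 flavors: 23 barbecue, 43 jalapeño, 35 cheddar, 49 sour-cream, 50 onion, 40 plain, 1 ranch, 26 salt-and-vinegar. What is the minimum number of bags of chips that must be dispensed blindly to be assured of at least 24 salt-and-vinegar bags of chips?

The worst case draws every non-salt-and-vinegar bag of chips first: 23 + 43 + 35 + 49 + 50 + 40 + 1 = 241.
The next 24 draws are then forced to be salt-and-vinegar, giving 241 + 24 = 265.

265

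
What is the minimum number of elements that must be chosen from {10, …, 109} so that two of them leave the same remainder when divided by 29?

30

Use the pigeonhole principle on residue classes: group the integers by remainder mod 29; there are 29 residue classes, each nonempty in this range.
Choosing one from each class (29 integers) avoids any shared remainder.
One more choice must repeat a class, so two differ by a multiple of 29. Hence 29 + 1 = 30.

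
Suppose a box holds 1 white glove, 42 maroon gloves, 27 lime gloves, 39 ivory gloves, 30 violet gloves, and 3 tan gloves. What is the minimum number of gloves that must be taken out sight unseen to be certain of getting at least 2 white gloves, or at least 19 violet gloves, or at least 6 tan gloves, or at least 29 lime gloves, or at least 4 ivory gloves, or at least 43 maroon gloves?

Each of the 6 colors has its own threshold; avoid all of them simultaneously.
The worst case stops just short of every target: 1 white, 42 maroon, all 27 lime, 3 ivory, 18 violet, all 3 tan — 1 + 42 + 27 + 3 + 18 + 3 = 94 gloves.
One more glove must push some color to its target, so 94 + 1 = 95.

95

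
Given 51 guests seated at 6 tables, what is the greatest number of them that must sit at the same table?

9

The 51 guests fall into 6 tables.
If each of the 6 tables held at most 8, the total would be at most 6 × 8 = 48 < 51, a contradiction.
So at least one holds ⌈51/6⌉ = 9.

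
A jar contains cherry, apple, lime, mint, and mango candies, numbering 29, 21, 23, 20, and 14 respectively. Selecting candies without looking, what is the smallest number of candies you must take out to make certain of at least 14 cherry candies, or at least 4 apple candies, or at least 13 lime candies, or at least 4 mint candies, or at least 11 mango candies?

42

The worst case stops just short of every target: 13 cherry, 3 apple, 12 lime, 3 mint, 10 mango — 13 + 3 + 12 + 3 + 10 = 41 candies.
One more candy must push some flavor to its target, so 41 + 1 = 42.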